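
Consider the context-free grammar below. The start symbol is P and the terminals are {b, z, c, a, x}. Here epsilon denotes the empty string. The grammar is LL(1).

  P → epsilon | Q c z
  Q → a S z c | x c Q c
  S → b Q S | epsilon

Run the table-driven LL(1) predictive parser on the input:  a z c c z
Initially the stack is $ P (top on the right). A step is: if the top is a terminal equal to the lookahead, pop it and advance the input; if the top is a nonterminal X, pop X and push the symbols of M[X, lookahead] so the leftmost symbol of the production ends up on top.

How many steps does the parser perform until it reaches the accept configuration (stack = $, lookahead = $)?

     Stack          Input        Action
  1  $ P            a z c c z $  expand P → Q c z
  2  $ z c Q        a z c c z $  expand Q → a S z c
  3  $ z c c z S a  a z c c z $  match a
  4  $ z c c z S    z c c z $    expand S → epsilon
  5  $ z c c z      z c c z $    match z
  6  $ z c c        c c z $      match c
  7  $ z c          c z $        match c
  8  $ z            z $          match z
Accept reached after 8 steps.

8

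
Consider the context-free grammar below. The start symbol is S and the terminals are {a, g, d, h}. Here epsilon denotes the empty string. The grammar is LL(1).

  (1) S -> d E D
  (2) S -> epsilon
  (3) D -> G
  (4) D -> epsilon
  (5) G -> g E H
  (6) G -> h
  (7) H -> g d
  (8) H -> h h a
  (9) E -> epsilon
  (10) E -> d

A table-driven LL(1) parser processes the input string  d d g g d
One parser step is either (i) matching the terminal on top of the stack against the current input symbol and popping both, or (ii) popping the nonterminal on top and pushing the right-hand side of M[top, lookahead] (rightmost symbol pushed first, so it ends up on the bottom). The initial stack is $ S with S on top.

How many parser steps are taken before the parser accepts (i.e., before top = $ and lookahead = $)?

11

step 1: stack=$ S  input=d d g g d $  — expand S -> d E D
step 2: stack=$ D E d  input=d d g g d $  — match d
step 3: stack=$ D E  input=d g g d $  — expand E -> d
step 4: stack=$ D d  input=d g g d $  — match d
step 5: stack=$ D  input=g g d $  — expand D -> G
step 6: stack=$ G  input=g g d $  — expand G -> g E H
step 7: stack=$ H E g  input=g g d $  — match g
step 8: stack=$ H E  input=g d $  — expand E -> epsilon
step 9: stack=$ H  input=g d $  — expand H -> g d
step 10: stack=$ d g  input=g d $  — match g
step 11: stack=$ d  input=d $  — match d
Accept reached after 11 steps.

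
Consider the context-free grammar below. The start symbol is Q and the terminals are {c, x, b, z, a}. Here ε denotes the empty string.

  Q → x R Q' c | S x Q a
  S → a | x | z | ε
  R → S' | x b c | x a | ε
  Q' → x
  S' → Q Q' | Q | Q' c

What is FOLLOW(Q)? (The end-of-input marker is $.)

FIRST(S) = {ε, a, x, z}
FIRST(Q') = {x}
FIRST(Q) = {a, x, z}  (via S x Q a)
FIRST(S') = {a, x, z}  (via Q Q', Q, Q' c)
FIRST(R) = {ε, a, x, z}  (via S')
FOLLOW(Q) includes $ since Q is the start symbol.
FOLLOW(S): in Q→S x Q a, S is followed by x Q a with FIRST {x}. Thus FOLLOW(S) = {x}.
FOLLOW(R): in Q→x R Q' c, R is followed by Q' c with FIRST {x}. Thus FOLLOW(R) = {x}.
FOLLOW(S'): in R→S', the suffix after S' is empty, so FOLLOW(S') ⊇ FOLLOW(R) = {x}. Thus FOLLOW(S') = {x}.
FOLLOW(Q): in Q→S x Q a, Q is followed by a with FIRST {a}; in S'→Q Q', Q is followed by Q' with FIRST {x}; in S'→Q, the suffix after Q is empty, so FOLLOW(Q) ⊇ FOLLOW(S') = {x}. Thus FOLLOW(Q) = {$, a, x}.
FOLLOW(Q'): in Q→x R Q' c, Q' is followed by c with FIRST {c}; in S'→Q Q', the suffix after Q' is empty, so FOLLOW(Q') ⊇ FOLLOW(S') = {x}; in S'→Q' c, Q' is followed by c with FIRST {c}. Thus FOLLOW(Q') = {c, x}.

{$, a, x}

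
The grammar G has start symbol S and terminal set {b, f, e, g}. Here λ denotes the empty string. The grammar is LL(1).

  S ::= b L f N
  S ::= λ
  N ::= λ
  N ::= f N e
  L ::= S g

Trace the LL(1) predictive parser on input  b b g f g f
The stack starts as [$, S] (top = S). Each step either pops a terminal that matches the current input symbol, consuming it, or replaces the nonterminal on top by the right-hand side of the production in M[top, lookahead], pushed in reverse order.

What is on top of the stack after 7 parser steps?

g

     Stack            Input          Action
  1  $ S              b b g f g f $  expand S ::= b L f N
  2  $ N f L b        b b g f g f $  match b
  3  $ N f L          b g f g f $    expand L ::= S g
  4  $ N f g S        b g f g f $    expand S ::= b L f N
  5  $ N f g N f L b  b g f g f $    match b
  6  $ N f g N f L    g f g f $      expand L ::= S g
  7  $ N f g N f g S  g f g f $      expand S ::= λ
Stack after step 7: $ N f g N f g (top = g).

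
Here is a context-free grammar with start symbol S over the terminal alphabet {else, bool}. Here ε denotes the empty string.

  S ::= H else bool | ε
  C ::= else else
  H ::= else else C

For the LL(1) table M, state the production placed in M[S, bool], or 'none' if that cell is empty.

none

FIRST(C): from C::=else else we get {else}. So FIRST(C) = {else}.
FIRST(H): from H::=else else C we get {else}. So FIRST(H) = {else}.
FIRST(S): from S::=H else bool we get {else}; from S::=ε we get {ε}. So FIRST(S) = {ε, else}.
FOLLOW(S) includes $ since S is the start symbol.
FOLLOW(S): S appears on no right-hand side. Thus FOLLOW(S) = {$}.
For S ::= H else bool: FIRST(H else bool) = {else}, so it goes in M[S, t] for t ∈ {else}.
For S ::= ε: FIRST(ε) = {ε}, so it goes in M[S, t] for t ∈ {}; since ε ∈ FIRST, also for every t ∈ FOLLOW(S) = {$}.
None of these place a production in M[S, bool].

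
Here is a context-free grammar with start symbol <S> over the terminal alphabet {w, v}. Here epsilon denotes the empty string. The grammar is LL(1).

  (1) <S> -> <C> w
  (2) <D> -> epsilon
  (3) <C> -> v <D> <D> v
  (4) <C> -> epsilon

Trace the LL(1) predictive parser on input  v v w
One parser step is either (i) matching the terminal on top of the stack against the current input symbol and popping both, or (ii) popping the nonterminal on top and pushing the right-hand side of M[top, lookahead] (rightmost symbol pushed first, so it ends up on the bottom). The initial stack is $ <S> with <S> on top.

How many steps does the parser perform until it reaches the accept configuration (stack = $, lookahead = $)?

7

     Stack            Input    Action
  1  $ <S>            v v w $  expand <S> -> <C> w
  2  $ w <C>          v v w $  expand <C> -> v <D> <D> v
  3  $ w v <D> <D> v  v v w $  match v
  4  $ w v <D> <D>    v w $    expand <D> -> epsilon
  5  $ w v <D>        v w $    expand <D> -> epsilon
  6  $ w v            v w $    match v
  7  $ w              w $      match w
Accept reached after 7 steps.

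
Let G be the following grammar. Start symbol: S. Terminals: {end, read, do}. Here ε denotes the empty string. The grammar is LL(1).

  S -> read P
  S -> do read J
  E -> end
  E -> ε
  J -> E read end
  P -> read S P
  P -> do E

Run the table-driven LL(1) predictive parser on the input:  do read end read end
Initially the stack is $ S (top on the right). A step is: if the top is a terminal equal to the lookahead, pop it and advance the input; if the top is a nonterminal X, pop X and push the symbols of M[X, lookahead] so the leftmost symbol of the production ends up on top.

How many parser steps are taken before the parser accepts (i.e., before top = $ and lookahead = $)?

8

     Stack           Input                   Action
  1  $ S             do read end read end $  expand S -> do read J
  2  $ J read do     do read end read end $  match do
  3  $ J read        read end read end $     match read
  4  $ J             end read end $          expand J -> E read end
  5  $ end read E    end read end $          expand E -> end
  6  $ end read end  end read end $          match end
  7  $ end read      read end $              match read
  8  $ end           end $                   match end
Accept reached after 8 steps.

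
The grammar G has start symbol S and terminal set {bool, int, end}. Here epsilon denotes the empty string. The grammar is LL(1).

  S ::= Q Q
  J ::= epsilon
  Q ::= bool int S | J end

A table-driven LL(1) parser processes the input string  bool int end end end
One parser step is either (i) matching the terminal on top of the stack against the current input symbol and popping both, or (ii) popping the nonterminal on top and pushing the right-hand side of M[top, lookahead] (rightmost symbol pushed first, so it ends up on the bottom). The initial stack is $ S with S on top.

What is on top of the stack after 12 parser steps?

      Stack           Input                   Action
   1  $ S             bool int end end end $  expand S ::= Q Q
   2  $ Q Q           bool int end end end $  expand Q ::= bool int S
   3  $ Q S int bool  bool int end end end $  match bool
   4  $ Q S int       int end end end $       match int
   5  $ Q S           end end end $           expand S ::= Q Q
   6  $ Q Q Q         end end end $           expand Q ::= J end
   7  $ Q Q end J     end end end $           expand J ::= epsilon
   8  $ Q Q end       end end end $           match end
   9  $ Q Q           end end $               expand Q ::= J end
  10  $ Q end J       end end $               expand J ::= epsilon
  11  $ Q end         end end $               match end
  12  $ Q             end $                   expand Q ::= J end
Stack after step 12: $ end J (top = J).

J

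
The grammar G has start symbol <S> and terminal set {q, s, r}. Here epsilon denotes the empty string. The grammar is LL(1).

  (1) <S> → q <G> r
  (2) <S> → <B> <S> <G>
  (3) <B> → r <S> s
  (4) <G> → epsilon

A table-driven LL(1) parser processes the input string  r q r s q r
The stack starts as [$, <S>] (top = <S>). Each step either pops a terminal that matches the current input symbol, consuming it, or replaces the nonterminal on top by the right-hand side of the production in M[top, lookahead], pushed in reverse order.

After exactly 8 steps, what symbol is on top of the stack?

     Stack                Input          Action
  1  $ <S>                r q r s q r $  expand <S> → <B> <S> <G>
  2  $ <G> <S> <B>        r q r s q r $  expand <B> → r <S> s
  3  $ <G> <S> s <S> r    r q r s q r $  match r
  4  $ <G> <S> s <S>      q r s q r $    expand <S> → q <G> r
  5  $ <G> <S> s r <G> q  q r s q r $    match q
  6  $ <G> <S> s r <G>    r s q r $      expand <G> → epsilon
  7  $ <G> <S> s r        r s q r $      match r
  8  $ <G> <S> s          s q r $        match s
Stack after step 8: $ <G> <S> (top = <S>).

<S>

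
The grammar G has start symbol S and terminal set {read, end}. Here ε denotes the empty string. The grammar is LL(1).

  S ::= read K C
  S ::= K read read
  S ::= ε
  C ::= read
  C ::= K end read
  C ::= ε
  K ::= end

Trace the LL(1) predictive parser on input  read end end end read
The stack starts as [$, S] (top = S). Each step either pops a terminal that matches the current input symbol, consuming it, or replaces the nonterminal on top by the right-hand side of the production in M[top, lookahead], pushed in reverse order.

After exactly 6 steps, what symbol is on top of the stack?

end

     Stack         Input                    Action
  1  $ S           read end end end read $  expand S ::= read K C
  2  $ C K read    read end end end read $  match read
  3  $ C K         end end end read $       expand K ::= end
  4  $ C end       end end end read $       match end
  5  $ C           end end read $           expand C ::= K end read
  6  $ read end K  end end read $           expand K ::= end
Stack after step 6: $ read end end (top = end).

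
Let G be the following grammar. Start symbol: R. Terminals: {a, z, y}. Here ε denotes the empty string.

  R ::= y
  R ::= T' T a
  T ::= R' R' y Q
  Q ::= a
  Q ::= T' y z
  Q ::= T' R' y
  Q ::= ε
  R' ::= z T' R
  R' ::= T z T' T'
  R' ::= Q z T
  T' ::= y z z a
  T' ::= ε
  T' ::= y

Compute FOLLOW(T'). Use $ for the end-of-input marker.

FIRST(T') = {ε, y}
FIRST(R) = {a, y, z}  (via T' T a)
FIRST(T) = {a, y, z}  (via R' R' y Q)
FIRST(Q) = {ε, a, y, z}  (via T' y z, T' R' y)
FIRST(R') = {a, y, z}  (via T z T' T', Q z T)
FOLLOW(R) includes $ since R is the start symbol.
FOLLOW(R'): in T::=R' R' y Q (occurrence 1), R' is followed by R' y Q with FIRST {a, y, z}; in T::=R' R' y Q (occurrence 2), R' is followed by y Q with FIRST {y}; in Q::=T' R' y, R' is followed by y with FIRST {y}. Thus FOLLOW(R') = {a, y, z}.
FOLLOW(R): in R'::=z T' R, the suffix after R is empty, so FOLLOW(R) ⊇ FOLLOW(R') = {a, y, z}. Thus FOLLOW(R) = {$, a, y, z}.
FOLLOW(T): in R::=T' T a, T is followed by a with FIRST {a}; in R'::=T z T' T', T is followed by z T' T' with FIRST {z}; in R'::=Q z T, the suffix after T is empty, so FOLLOW(T) ⊇ FOLLOW(R') = {a, y, z}. Thus FOLLOW(T) = {a, y, z}.
FOLLOW(Q): in T::=R' R' y Q, the suffix after Q is empty, so FOLLOW(Q) ⊇ FOLLOW(T) = {a, y, z}; in R'::=Q z T, Q is followed by z T with FIRST {z}. Thus FOLLOW(Q) = {a, y, z}.
FOLLOW(T'): in R::=T' T a, T' is followed by T a with FIRST {a, y, z}; in Q::=T' y z, T' is followed by y z with FIRST {y}; in Q::=T' R' y, T' is followed by R' y with FIRST {a, y, z}; in R'::=z T' R, T' is followed by R with FIRST {a, y, z}; in R'::=T z T' T' (occurrence 1), T' is followed by T' with FIRST {ε, y}; in R'::=T z T' T' (occurrence 1), the suffix after T' is nullable, so FOLLOW(T') ⊇ FOLLOW(R') = {a, y, z}; in R'::=T z T' T' (occurrence 2), the suffix after T' is empty, so FOLLOW(T') ⊇ FOLLOW(R') = {a, y, z}. Thus FOLLOW(T') = {a, y, z}.

{a, y, z}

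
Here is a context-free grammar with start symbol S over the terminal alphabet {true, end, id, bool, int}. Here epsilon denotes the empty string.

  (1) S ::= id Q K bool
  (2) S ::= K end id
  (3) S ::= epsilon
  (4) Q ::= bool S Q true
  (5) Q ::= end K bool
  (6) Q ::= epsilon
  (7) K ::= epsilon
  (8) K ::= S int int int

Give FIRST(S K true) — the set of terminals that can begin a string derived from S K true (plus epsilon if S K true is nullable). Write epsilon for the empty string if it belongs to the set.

{end, id, int, true}

FIRST(Q): from Q::=bool S Q true we get {bool}; from Q::=end K bool we get {end}; from Q::=epsilon we get {epsilon}. So FIRST(Q) = {epsilon, bool, end}.
FIRST(S): from S::=id Q K bool we get {id}; from S::=K end id we get {end, id, int}; from S::=epsilon we get {epsilon}. So FIRST(S) = {epsilon, end, id, int}.
FIRST(K): from K::=epsilon we get {epsilon}; from K::=S int int int we get {end, id, int}. So FIRST(K) = {epsilon, end, id, int}.
FIRST(S K true): take FIRST of each symbol in turn, carrying on past any symbol whose FIRST contains epsilon; result {end, id, int, true}.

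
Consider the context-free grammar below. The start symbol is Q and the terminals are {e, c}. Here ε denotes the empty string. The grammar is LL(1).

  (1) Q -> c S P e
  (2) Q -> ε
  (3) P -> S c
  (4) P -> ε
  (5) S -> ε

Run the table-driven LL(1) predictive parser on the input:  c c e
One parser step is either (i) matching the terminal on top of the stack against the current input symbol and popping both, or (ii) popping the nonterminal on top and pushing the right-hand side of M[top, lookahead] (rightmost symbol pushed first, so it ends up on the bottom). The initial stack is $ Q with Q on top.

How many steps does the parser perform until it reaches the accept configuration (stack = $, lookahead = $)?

     Stack      Input    Action
  1  $ Q        c c e $  expand Q -> c S P e
  2  $ e P S c  c c e $  match c
  3  $ e P S    c e $    expand S -> ε
  4  $ e P      c e $    expand P -> S c
  5  $ e c S    c e $    expand S -> ε
  6  $ e c      c e $    match c
  7  $ e        e $      match e
Accept reached after 7 steps.

7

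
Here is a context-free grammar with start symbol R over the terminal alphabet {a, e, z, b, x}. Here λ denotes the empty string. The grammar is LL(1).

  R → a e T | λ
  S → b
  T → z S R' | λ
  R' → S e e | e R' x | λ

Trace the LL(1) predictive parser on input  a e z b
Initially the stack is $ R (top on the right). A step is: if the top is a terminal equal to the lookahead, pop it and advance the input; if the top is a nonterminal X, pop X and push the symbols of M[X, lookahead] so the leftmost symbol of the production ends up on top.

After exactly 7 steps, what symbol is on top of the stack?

R'

     Stack     Input      Action
  1  $ R       a e z b $  expand R → a e T
  2  $ T e a   a e z b $  match a
  3  $ T e     e z b $    match e
  4  $ T       z b $      expand T → z S R'
  5  $ R' S z  z b $      match z
  6  $ R' S    b $        expand S → b
  7  $ R' b    b $        match b
Stack after step 7: $ R' (top = R').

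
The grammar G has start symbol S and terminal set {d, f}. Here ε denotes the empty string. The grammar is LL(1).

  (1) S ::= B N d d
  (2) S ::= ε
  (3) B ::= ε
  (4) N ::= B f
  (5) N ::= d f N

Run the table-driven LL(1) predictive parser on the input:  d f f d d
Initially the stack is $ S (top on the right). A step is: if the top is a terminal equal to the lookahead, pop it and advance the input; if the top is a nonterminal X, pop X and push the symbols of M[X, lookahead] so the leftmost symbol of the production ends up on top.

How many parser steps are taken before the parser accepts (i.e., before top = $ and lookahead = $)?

      Stack        Input        Action
   1  $ S          d f f d d $  expand S ::= B N d d
   2  $ d d N B    d f f d d $  expand B ::= ε
   3  $ d d N      d f f d d $  expand N ::= d f N
   4  $ d d N f d  d f f d d $  match d
   5  $ d d N f    f f d d $    match f
   6  $ d d N      f d d $      expand N ::= B f
   7  $ d d f B    f d d $      expand B ::= ε
   8  $ d d f      f d d $      match f
   9  $ d d        d d $        match d
  10  $ d          d $          match d
Accept reached after 10 steps.

10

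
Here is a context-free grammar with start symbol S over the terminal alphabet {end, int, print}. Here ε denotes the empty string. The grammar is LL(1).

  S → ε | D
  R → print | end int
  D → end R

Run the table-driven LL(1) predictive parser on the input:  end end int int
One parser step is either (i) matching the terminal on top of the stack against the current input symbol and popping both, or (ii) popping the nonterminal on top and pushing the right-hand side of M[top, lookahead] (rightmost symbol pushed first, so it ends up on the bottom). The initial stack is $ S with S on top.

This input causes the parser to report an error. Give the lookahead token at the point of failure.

     Stack      Input              Action
  1  $ S        end end int int $  expand S → D
  2  $ D        end end int int $  expand D → end R
  3  $ R end    end end int int $  match end
  4  $ R        end int int $      expand R → end int
  5  $ int end  end int int $      match end
  6  $ int      int int $          match int
  7  $          int $              error: stack empty but input remains

int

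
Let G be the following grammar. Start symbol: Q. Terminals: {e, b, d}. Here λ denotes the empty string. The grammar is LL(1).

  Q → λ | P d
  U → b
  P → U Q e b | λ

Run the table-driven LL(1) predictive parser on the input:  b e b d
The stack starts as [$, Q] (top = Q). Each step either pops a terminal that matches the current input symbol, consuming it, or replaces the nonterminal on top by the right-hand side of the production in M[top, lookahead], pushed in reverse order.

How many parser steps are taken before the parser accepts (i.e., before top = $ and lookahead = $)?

8

step 1: stack=$ Q  input=b e b d $  — expand Q → P d
step 2: stack=$ d P  input=b e b d $  — expand P → U Q e b
step 3: stack=$ d b e Q U  input=b e b d $  — expand U → b
step 4: stack=$ d b e Q b  input=b e b d $  — match b
step 5: stack=$ d b e Q  input=e b d $  — expand Q → λ
step 6: stack=$ d b e  input=e b d $  — match e
step 7: stack=$ d b  input=b d $  — match b
step 8: stack=$ d  input=d $  — match d
Accept reached after 8 steps.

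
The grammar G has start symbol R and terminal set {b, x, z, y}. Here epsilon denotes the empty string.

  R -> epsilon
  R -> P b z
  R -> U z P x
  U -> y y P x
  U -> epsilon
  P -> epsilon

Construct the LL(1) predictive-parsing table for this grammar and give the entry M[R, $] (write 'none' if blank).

FIRST(U) = {epsilon, y}
FIRST(P) = {epsilon}
FIRST(R) = {epsilon, b, y, z}  (via P b z, U z P x)
FOLLOW(R) includes $ since R is the start symbol.
FOLLOW(R): R appears on no right-hand side. Thus FOLLOW(R) = {$}.
For R -> epsilon: FIRST(epsilon) = {epsilon}, so it goes in M[R, t] for t ∈ {}; since epsilon ∈ FIRST, also for every t ∈ FOLLOW(R) = {$}.
For R -> P b z: FIRST(P b z) = {b}, so it goes in M[R, t] for t ∈ {b}.
For R -> U z P x: FIRST(U z P x) = {y, z}, so it goes in M[R, t] for t ∈ {y, z}.

R -> epsilon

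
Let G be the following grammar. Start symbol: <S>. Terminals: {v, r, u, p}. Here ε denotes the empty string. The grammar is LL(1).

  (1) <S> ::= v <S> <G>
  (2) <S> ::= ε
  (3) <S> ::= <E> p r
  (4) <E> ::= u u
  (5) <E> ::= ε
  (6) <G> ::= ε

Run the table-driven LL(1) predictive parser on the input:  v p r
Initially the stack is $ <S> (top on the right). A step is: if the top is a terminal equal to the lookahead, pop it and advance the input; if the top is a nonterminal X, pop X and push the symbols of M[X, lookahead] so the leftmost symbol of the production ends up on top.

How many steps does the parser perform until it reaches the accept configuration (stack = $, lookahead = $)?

7

     Stack          Input    Action
  1  $ <S>          v p r $  expand <S> ::= v <S> <G>
  2  $ <G> <S> v    v p r $  match v
  3  $ <G> <S>      p r $    expand <S> ::= <E> p r
  4  $ <G> r p <E>  p r $    expand <E> ::= ε
  5  $ <G> r p      p r $    match p
  6  $ <G> r        r $      match r
  7  $ <G>          $        expand <G> ::= ε
Accept reached after 7 steps.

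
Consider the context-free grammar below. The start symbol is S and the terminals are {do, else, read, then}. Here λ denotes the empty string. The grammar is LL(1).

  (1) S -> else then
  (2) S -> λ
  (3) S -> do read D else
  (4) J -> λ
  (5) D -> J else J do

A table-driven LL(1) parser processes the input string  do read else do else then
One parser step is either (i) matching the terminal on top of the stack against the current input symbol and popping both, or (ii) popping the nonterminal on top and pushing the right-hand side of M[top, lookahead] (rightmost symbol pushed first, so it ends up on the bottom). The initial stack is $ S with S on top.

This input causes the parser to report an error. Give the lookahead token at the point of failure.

step 1: stack=$ S  input=do read else do else then $  — expand S -> do read D else
step 2: stack=$ else D read do  input=do read else do else then $  — match do
step 3: stack=$ else D read  input=read else do else then $  — match read
step 4: stack=$ else D  input=else do else then $  — expand D -> J else J do
step 5: stack=$ else do J else J  input=else do else then $  — expand J -> λ
step 6: stack=$ else do J else  input=else do else then $  — match else
step 7: stack=$ else do J  input=do else then $  — expand J -> λ
step 8: stack=$ else do  input=do else then $  — match do
step 9: stack=$ else  input=else then $  — match else
step 10: stack=$  input=then $  — error: stack empty but input remains

then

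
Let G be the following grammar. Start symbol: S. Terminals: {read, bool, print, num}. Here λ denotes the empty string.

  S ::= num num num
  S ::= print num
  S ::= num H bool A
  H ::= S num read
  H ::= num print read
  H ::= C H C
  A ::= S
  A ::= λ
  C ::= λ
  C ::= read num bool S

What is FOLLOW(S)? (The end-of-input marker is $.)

FIRST(S) = {num, print}
FIRST(C) = {λ, read}
FIRST(H) = {num, print, read}  (via S num read, C H C)
FIRST(A) = {λ, num, print}  (via S)
FOLLOW(S) includes $ since S is the start symbol.
FOLLOW(H): in S::=num H bool A, H is followed by bool A with FIRST {bool}; in H::=C H C, H is followed by C with FIRST {λ, read}; in H::=C H C, the suffix after H is nullable (adds nothing new). Thus FOLLOW(H) = {bool, read}.
FOLLOW(C): in H::=C H C (occurrence 1), C is followed by H C with FIRST {num, print, read}; in H::=C H C (occurrence 2), the suffix after C is empty, so FOLLOW(C) ⊇ FOLLOW(H) = {bool, read}. Thus FOLLOW(C) = {bool, num, print, read}.
FOLLOW(S): in H::=S num read, S is followed by num read with FIRST {num}; in A::=S, the suffix after S is empty, so FOLLOW(S) ⊇ FOLLOW(A) = {$, bool, num, print, read}; in C::=read num bool S, the suffix after S is empty, so FOLLOW(S) ⊇ FOLLOW(C) = {bool, num, print, read}. Thus FOLLOW(S) = {$, bool, num, print, read}.
FOLLOW(A): in S::=num H bool A, the suffix after A is empty, so FOLLOW(A) ⊇ FOLLOW(S) = {$, bool, num, print, read}. Thus FOLLOW(A) = {$, bool, num, print, read}.

{$, bool, num, print, read}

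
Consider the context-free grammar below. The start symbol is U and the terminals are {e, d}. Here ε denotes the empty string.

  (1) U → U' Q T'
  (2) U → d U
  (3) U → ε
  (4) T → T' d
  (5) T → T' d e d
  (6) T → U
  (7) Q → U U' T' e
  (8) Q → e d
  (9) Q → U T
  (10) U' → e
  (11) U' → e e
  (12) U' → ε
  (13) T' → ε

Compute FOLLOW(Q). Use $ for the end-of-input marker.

FIRST(U'): from U'→e we get {e}; from U'→e e we get {e}; from U'→ε we get {ε}. So FIRST(U') = {ε, e}.
FIRST(T'): from T'→ε we get {ε}. So FIRST(T') = {ε}.
FIRST(U): from U→U' Q T' we get {ε, d, e}; from U→d U we get {d}; from U→ε we get {ε}. So FIRST(U) = {ε, d, e}.
FIRST(T): from T→T' d we get {d}; from T→T' d e d we get {d}; from T→U we get {ε, d, e}. So FIRST(T) = {ε, d, e}.
FIRST(Q): from Q→U U' T' e we get {d, e}; from Q→e d we get {e}; from Q→U T we get {ε, d, e}. So FIRST(Q) = {ε, d, e}.
FOLLOW(U) includes $ since U is the start symbol.
FOLLOW(U): in U→d U, the suffix after U is empty (adds nothing new); in T→U, the suffix after U is empty, so FOLLOW(U) ⊇ FOLLOW(T) = {$, d, e}; in Q→U U' T' e, U is followed by U' T' e with FIRST {e}; in Q→U T, U is followed by T with FIRST {ε, d, e}; in Q→U T, the suffix after U is nullable, so FOLLOW(U) ⊇ FOLLOW(Q) = {$, d, e}. Thus FOLLOW(U) = {$, d, e}.
FOLLOW(Q): in U→U' Q T', Q is followed by T' with FIRST {ε}; in U→U' Q T', the suffix after Q is nullable, so FOLLOW(Q) ⊇ FOLLOW(U) = {$, d, e}. Thus FOLLOW(Q) = {$, d, e}.
FOLLOW(T): in Q→U T, the suffix after T is empty, so FOLLOW(T) ⊇ FOLLOW(Q) = {$, d, e}. Thus FOLLOW(T) = {$, d, e}.
FOLLOW(U'): in U→U' Q T', U' is followed by Q T' with FIRST {ε, d, e}; in U→U' Q T', the suffix after U' is nullable, so FOLLOW(U') ⊇ FOLLOW(U) = {$, d, e}; in Q→U U' T' e, U' is followed by T' e with FIRST {e}. Thus FOLLOW(U') = {$, d, e}.
FOLLOW(T'): in U→U' Q T', the suffix after T' is empty, so FOLLOW(T') ⊇ FOLLOW(U) = {$, d, e}; in T→T' d, T' is followed by d with FIRST {d}; in T→T' d e d, T' is followed by d e d with FIRST {d}; in Q→U U' T' e, T' is followed by e with FIRST {e}. Thus FOLLOW(T') = {$, d, e}.

{$, d, e}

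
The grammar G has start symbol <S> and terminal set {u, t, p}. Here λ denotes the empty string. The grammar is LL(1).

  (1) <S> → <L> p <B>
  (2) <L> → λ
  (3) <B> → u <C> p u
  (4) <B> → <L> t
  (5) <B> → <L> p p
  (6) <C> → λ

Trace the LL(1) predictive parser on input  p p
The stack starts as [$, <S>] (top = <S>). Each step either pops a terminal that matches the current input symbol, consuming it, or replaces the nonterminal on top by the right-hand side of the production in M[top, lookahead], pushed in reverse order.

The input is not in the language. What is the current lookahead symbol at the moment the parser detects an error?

     Stack        Input  Action
  1  $ <S>        p p $  expand <S> → <L> p <B>
  2  $ <B> p <L>  p p $  expand <L> → λ
  3  $ <B> p      p p $  match p
  4  $ <B>        p $    expand <B> → <L> p p
  5  $ p p <L>    p $    expand <L> → λ
  6  $ p p        p $    match p
  7  $ p          $      error: top is terminal p but lookahead is $

$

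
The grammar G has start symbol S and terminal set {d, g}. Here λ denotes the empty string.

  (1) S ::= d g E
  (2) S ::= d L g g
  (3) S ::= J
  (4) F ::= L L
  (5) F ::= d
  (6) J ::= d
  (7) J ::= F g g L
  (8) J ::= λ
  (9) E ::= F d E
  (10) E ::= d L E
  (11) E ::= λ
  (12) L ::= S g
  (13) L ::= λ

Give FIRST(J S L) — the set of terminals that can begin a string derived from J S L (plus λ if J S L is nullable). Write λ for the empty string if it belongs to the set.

{λ, d, g}

FIRST(S): from S::=d g E we get {d}; from S::=d L g g we get {d}; from S::=J we get {λ, d, g}. So FIRST(S) = {λ, d, g}.
FIRST(L): from L::=S g we get {d, g}; from L::=λ we get {λ}. So FIRST(L) = {λ, d, g}.
FIRST(F): from F::=L L we get {λ, d, g}; from F::=d we get {d}. So FIRST(F) = {λ, d, g}.
FIRST(J): from J::=d we get {d}; from J::=F g g L we get {d, g}; from J::=λ we get {λ}. So FIRST(J) = {λ, d, g}.
FIRST(E): from E::=F d E we get {d, g}; from E::=d L E we get {d}; from E::=λ we get {λ}. So FIRST(E) = {λ, d, g}.
FIRST(J S L): take FIRST of each symbol in turn, carrying on past any symbol whose FIRST contains λ; result {λ, d, g}.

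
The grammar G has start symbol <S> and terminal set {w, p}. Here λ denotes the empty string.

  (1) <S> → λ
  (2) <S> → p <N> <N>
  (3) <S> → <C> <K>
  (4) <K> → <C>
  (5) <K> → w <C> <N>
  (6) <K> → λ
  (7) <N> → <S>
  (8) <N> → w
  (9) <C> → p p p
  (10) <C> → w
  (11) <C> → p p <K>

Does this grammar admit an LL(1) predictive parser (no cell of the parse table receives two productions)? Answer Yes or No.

No

FIRST(<S>) = {λ, p, w}
FIRST(<K>) = {λ, p, w}
FIRST(<N>) = {λ, p, w}
FIRST(<C>) = {p, w}
FOLLOW(<S>) = {$, p, w}
FOLLOW(<K>) = {$, p, w}
FOLLOW(<N>) = {$, p, w}
FOLLOW(<C>) = {$, p, w}
Cell M[<C>, p] receives both <C> → p p p and <C> → p p <K> — the grammar is not LL(1).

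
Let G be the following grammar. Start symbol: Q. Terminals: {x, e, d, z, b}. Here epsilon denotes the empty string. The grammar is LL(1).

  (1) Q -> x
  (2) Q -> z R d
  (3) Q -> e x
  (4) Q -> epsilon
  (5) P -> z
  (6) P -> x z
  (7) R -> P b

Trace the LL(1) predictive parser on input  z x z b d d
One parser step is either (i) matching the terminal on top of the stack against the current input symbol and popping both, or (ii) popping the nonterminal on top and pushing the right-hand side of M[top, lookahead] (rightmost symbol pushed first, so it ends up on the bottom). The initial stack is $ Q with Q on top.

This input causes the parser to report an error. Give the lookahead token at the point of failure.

step 1: stack=$ Q  input=z x z b d d $  — expand Q -> z R d
step 2: stack=$ d R z  input=z x z b d d $  — match z
step 3: stack=$ d R  input=x z b d d $  — expand R -> P b
step 4: stack=$ d b P  input=x z b d d $  — expand P -> x z
step 5: stack=$ d b z x  input=x z b d d $  — match x
step 6: stack=$ d b z  input=z b d d $  — match z
step 7: stack=$ d b  input=b d d $  — match b
step 8: stack=$ d  input=d d $  — match d
step 9: stack=$  input=d $  — error: stack empty but input remains

d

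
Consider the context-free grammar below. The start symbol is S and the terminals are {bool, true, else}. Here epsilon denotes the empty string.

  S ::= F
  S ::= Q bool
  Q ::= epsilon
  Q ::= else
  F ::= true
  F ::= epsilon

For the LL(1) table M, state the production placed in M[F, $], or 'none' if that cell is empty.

FIRST(Q): from Q::=epsilon we get {epsilon}; from Q::=else we get {else}. So FIRST(Q) = {epsilon, else}.
FIRST(F): from F::=true we get {true}; from F::=epsilon we get {epsilon}. So FIRST(F) = {epsilon, true}.
FIRST(S): from S::=F we get {epsilon, true}; from S::=Q bool we get {bool, else}. So FIRST(S) = {epsilon, bool, else, true}.
FOLLOW(S) includes $ since S is the start symbol.
FOLLOW(S): S appears on no right-hand side. Thus FOLLOW(S) = {$}.
FOLLOW(F): in S::=F, the suffix after F is empty, so FOLLOW(F) ⊇ FOLLOW(S) = {$}. Thus FOLLOW(F) = {$}.
For F ::= true: FIRST(true) = {true}, so it goes in M[F, t] for t ∈ {true}.
For F ::= epsilon: FIRST(epsilon) = {epsilon}, so it goes in M[F, t] for t ∈ {}; since epsilon ∈ FIRST, also for every t ∈ FOLLOW(F) = {$}.

F ::= epsilon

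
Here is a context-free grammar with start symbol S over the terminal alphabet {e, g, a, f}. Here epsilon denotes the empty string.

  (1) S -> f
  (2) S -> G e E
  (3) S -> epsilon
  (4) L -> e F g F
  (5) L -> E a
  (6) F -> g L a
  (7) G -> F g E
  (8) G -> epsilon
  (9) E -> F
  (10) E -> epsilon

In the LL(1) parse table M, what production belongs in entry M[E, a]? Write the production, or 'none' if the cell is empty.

E -> epsilon

FIRST(F) = {g}
FIRST(G) = {epsilon, g}  (via F g E)
FIRST(E) = {epsilon, g}  (via F)
FIRST(S) = {epsilon, e, f, g}  (via G e E)
FIRST(L) = {a, e, g}  (via E a)
FOLLOW(S) includes $ since S is the start symbol.
FOLLOW(S): S appears on no right-hand side. Thus FOLLOW(S) = {$}.
FOLLOW(G): in S->G e E, G is followed by e E with FIRST {e}. Thus FOLLOW(G) = {e}.
FOLLOW(E): in S->G e E, the suffix after E is empty, so FOLLOW(E) ⊇ FOLLOW(S) = {$}; in L->E a, E is followed by a with FIRST {a}; in G->F g E, the suffix after E is empty, so FOLLOW(E) ⊇ FOLLOW(G) = {e}. Thus FOLLOW(E) = {$, a, e}.
For E -> F: FIRST(F) = {g}, so it goes in M[E, t] for t ∈ {g}.
For E -> epsilon: FIRST(epsilon) = {epsilon}, so it goes in M[E, t] for t ∈ {}; since epsilon ∈ FIRST, also for every t ∈ FOLLOW(E) = {$, a, e}.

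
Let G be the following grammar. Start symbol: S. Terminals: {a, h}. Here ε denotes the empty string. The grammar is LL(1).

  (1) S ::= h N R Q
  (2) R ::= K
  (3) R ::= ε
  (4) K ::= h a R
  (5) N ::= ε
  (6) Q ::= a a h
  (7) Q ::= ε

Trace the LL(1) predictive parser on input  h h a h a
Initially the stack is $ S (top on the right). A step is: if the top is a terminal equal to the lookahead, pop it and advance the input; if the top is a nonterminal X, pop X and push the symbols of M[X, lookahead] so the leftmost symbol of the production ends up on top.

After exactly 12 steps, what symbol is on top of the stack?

      Stack      Input        Action
   1  $ S        h h a h a $  expand S ::= h N R Q
   2  $ Q R N h  h h a h a $  match h
   3  $ Q R N    h a h a $    expand N ::= ε
   4  $ Q R      h a h a $    expand R ::= K
   5  $ Q K      h a h a $    expand K ::= h a R
   6  $ Q R a h  h a h a $    match h
   7  $ Q R a    a h a $      match a
   8  $ Q R      h a $        expand R ::= K
   9  $ Q K      h a $        expand K ::= h a R
  10  $ Q R a h  h a $        match h
  11  $ Q R a    a $          match a
  12  $ Q R      $            expand R ::= ε
Stack after step 12: $ Q (top = Q).

Q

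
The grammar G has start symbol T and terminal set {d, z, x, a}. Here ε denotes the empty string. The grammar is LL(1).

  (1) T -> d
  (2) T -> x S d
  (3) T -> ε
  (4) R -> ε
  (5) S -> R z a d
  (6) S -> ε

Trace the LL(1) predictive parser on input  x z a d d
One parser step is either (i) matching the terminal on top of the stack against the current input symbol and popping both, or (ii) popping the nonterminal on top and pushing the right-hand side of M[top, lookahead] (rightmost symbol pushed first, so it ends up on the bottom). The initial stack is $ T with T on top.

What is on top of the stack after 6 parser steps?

d

step 1: stack=$ T  input=x z a d d $  — expand T -> x S d
step 2: stack=$ d S x  input=x z a d d $  — match x
step 3: stack=$ d S  input=z a d d $  — expand S -> R z a d
step 4: stack=$ d d a z R  input=z a d d $  — expand R -> ε
step 5: stack=$ d d a z  input=z a d d $  — match z
step 6: stack=$ d d a  input=a d d $  — match a
Stack after step 6: $ d d (top = d).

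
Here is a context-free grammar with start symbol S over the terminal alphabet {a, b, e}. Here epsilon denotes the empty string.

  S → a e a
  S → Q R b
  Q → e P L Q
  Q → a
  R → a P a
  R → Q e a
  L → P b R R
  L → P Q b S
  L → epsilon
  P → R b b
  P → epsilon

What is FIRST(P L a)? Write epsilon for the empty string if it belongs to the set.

FIRST(Q): from Q→e P L Q we get {e}; from Q→a we get {a}. So FIRST(Q) = {a, e}.
FIRST(S): from S→a e a we get {a}; from S→Q R b we get {a, e}. So FIRST(S) = {a, e}.
FIRST(R): from R→a P a we get {a}; from R→Q e a we get {a, e}. So FIRST(R) = {a, e}.
FIRST(P): from P→R b b we get {a, e}; from P→epsilon we get {epsilon}. So FIRST(P) = {epsilon, a, e}.
FIRST(L): from L→P b R R we get {a, b, e}; from L→P Q b S we get {a, e}; from L→epsilon we get {epsilon}. So FIRST(L) = {epsilon, a, b, e}.
FIRST(P L a): take FIRST of each symbol in turn, carrying on past any symbol whose FIRST contains epsilon; result {a, b, e}.

{a, b, e}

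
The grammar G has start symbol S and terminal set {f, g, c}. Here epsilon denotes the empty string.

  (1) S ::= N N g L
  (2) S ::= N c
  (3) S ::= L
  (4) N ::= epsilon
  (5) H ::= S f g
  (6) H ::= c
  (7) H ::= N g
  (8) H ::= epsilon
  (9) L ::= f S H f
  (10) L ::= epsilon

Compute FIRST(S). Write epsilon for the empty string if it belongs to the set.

FIRST(N): from N::=epsilon we get {epsilon}. So FIRST(N) = {epsilon}.
FIRST(L): from L::=f S H f we get {f}; from L::=epsilon we get {epsilon}. So FIRST(L) = {epsilon, f}.
FIRST(S): from S::=N N g L we get {g}; from S::=N c we get {c}; from S::=L we get {epsilon, f}. So FIRST(S) = {epsilon, c, f, g}.
FIRST(H): from H::=S f g we get {c, f, g}; from H::=c we get {c}; from H::=N g we get {g}; from H::=epsilon we get {epsilon}. So FIRST(H) = {epsilon, c, f, g}.

{epsilon, c, f, g}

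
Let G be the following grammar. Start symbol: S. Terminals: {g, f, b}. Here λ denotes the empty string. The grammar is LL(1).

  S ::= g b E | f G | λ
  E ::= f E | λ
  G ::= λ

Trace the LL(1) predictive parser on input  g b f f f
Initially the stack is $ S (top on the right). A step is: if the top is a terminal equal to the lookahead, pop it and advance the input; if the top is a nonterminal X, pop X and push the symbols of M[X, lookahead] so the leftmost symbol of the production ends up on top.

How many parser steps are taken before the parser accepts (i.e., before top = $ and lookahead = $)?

      Stack    Input        Action
   1  $ S      g b f f f $  expand S ::= g b E
   2  $ E b g  g b f f f $  match g
   3  $ E b    b f f f $    match b
   4  $ E      f f f $      expand E ::= f E
   5  $ E f    f f f $      match f
   6  $ E      f f $        expand E ::= f E
   7  $ E f    f f $        match f
   8  $ E      f $          expand E ::= f E
   9  $ E f    f $          match f
  10  $ E      $            expand E ::= λ
Accept reached after 10 steps.

10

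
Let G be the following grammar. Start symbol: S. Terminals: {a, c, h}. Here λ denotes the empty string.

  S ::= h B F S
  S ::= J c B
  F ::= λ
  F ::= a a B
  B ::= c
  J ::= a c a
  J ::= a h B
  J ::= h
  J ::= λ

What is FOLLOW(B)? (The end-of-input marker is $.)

{$, a, c, h}

FIRST(F) = {λ, a}
FIRST(B) = {c}
FIRST(J) = {λ, a, h}
FIRST(S) = {a, c, h}  (via J c B)
FOLLOW(S) includes $ since S is the start symbol.
FOLLOW(S): in S::=h B F S, the suffix after S is empty (adds nothing new). Thus FOLLOW(S) = {$}.
FOLLOW(F): in S::=h B F S, F is followed by S with FIRST {a, c, h}. Thus FOLLOW(F) = {a, c, h}.
FOLLOW(J): in S::=J c B, J is followed by c B with FIRST {c}. Thus FOLLOW(J) = {c}.
FOLLOW(B): in S::=h B F S, B is followed by F S with FIRST {a, c, h}; in S::=J c B, the suffix after B is empty, so FOLLOW(B) ⊇ FOLLOW(S) = {$}; in F::=a a B, the suffix after B is empty, so FOLLOW(B) ⊇ FOLLOW(F) = {a, c, h}; in J::=a h B, the suffix after B is empty, so FOLLOW(B) ⊇ FOLLOW(J) = {c}. Thus FOLLOW(B) = {$, a, c, h}.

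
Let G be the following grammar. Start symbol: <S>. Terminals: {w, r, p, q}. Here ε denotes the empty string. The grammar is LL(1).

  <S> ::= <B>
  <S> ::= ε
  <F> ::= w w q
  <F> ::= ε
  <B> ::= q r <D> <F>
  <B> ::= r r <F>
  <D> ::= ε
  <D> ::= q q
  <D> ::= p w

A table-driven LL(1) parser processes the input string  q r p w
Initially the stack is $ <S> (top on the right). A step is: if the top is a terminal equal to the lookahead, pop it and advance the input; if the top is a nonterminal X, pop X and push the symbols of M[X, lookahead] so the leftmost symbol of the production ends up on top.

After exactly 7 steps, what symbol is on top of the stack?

<F>

step 1: stack=$ <S>  input=q r p w $  — expand <S> ::= <B>
step 2: stack=$ <B>  input=q r p w $  — expand <B> ::= q r <D> <F>
step 3: stack=$ <F> <D> r q  input=q r p w $  — match q
step 4: stack=$ <F> <D> r  input=r p w $  — match r
step 5: stack=$ <F> <D>  input=p w $  — expand <D> ::= p w
step 6: stack=$ <F> w p  input=p w $  — match p
step 7: stack=$ <F> w  input=w $  — match w
Stack after step 7: $ <F> (top = <F>).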